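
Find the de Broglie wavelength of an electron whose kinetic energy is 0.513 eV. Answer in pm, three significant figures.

KE = 0.513 eV = 8.218 × 10⁻²⁰ J.
p = √(2mKE) = √(2 × 9.109 × 10⁻³¹ × 8.218 × 10⁻²⁰) = 3.869 × 10⁻²⁵ kg·m/s.
λ = h/p = 6.626 × 10⁻³⁴ / 3.869 × 10⁻²⁵ = 1.71 × 10⁻⁹ m = 1710 pm.

λ = 1710 pm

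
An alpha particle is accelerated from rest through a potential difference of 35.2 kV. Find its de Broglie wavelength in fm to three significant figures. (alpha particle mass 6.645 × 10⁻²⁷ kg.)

KE = 2eV = 2 × 1.602 × 10⁻¹⁹ × 3.520 × 10⁴ = 1.128 × 10⁻¹⁴ J.
p = √(2mKE) = √(2 × 6.645 × 10⁻²⁷ × 1.128 × 10⁻¹⁴) = 1.224 × 10⁻²⁰ kg·m/s.
λ = h/p = 6.626 × 10⁻³⁴ / 1.224 × 10⁻²⁰ = 5.41 × 10⁻¹⁴ m = 54.1 fm.

λ = 54.1 fm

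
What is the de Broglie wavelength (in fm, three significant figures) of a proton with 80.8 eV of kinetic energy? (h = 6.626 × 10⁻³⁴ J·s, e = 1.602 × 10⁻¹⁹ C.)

KE = 80.8 eV = 1.294 × 10⁻¹⁷ J.
p = √(2mKE) = √(2 × 1.673 × 10⁻²⁷ × 1.294 × 10⁻¹⁷) = 2.081 × 10⁻²² kg·m/s.
λ = h/p = 6.626 × 10⁻³⁴ / 2.081 × 10⁻²² = 3.18 × 10⁻¹² m = 3180 fm.

λ = 3180 fm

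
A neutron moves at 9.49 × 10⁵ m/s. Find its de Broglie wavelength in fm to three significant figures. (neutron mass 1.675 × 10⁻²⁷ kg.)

λ = 417 fm

p = mv = 1.675 × 10⁻²⁷ × 9.49 × 10⁵ = 1.590 × 10⁻²¹ kg·m/s.
λ = h/p = 6.626 × 10⁻³⁴ / 1.590 × 10⁻²¹ = 4.17 × 10⁻¹³ m = 417 fm.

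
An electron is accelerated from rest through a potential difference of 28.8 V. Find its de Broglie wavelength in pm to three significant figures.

KE = eV = 1.602 × 10⁻¹⁹ × 28.80 = 4.614 × 10⁻¹⁸ J.
p = √(2mKE) = √(2 × 9.109 × 10⁻³¹ × 4.614 × 10⁻¹⁸) = 2.899 × 10⁻²⁴ kg·m/s.
λ = h/p = 6.626 × 10⁻³⁴ / 2.899 × 10⁻²⁴ = 2.29 × 10⁻¹⁰ m = 229 pm.

λ = 229 pm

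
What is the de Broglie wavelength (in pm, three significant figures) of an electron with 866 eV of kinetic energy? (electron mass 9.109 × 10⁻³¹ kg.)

KE = 866 eV = 1.387 × 10⁻¹⁶ J.
p = √(2mKE) = √(2 × 9.109 × 10⁻³¹ × 1.387 × 10⁻¹⁶) = 1.590 × 10⁻²³ kg·m/s.
λ = h/p = 6.626 × 10⁻³⁴ / 1.590 × 10⁻²³ = 4.17 × 10⁻¹¹ m = 41.7 pm.

λ = 41.7 pm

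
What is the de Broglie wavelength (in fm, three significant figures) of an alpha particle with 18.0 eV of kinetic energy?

KE = 18.0 eV = 2.884 × 10⁻¹⁸ J.
p = √(2mKE) = √(2 × 6.645 × 10⁻²⁷ × 2.884 × 10⁻¹⁸) = 1.958 × 10⁻²² kg·m/s.
λ = h/p = 6.626 × 10⁻³⁴ / 1.958 × 10⁻²² = 3.38 × 10⁻¹² m = 3380 fm.

λ = 3380 fm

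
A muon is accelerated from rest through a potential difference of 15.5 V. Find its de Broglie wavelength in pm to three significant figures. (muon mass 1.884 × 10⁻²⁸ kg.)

λ = 21.7 pm

KE = eV = 1.602 × 10⁻¹⁹ × 15.50 = 2.483 × 10⁻¹⁸ J.
p = √(2mKE) = √(2 × 1.884 × 10⁻²⁸ × 2.483 × 10⁻¹⁸) = 3.059 × 10⁻²³ kg·m/s.
λ = h/p = 6.626 × 10⁻³⁴ / 3.059 × 10⁻²³ = 2.17 × 10⁻¹¹ m = 21.7 pm.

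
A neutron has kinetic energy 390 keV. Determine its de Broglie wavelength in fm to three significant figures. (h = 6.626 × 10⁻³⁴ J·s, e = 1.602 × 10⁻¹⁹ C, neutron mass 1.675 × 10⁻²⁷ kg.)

KE = 390 keV = 6.248 × 10⁻¹⁴ J.
p = √(2mKE) = √(2 × 1.675 × 10⁻²⁷ × 6.248 × 10⁻¹⁴) = 1.447 × 10⁻²⁰ kg·m/s.
λ = h/p = 6.626 × 10⁻³⁴ / 1.447 × 10⁻²⁰ = 4.58 × 10⁻¹⁴ m = 45.8 fm.

λ = 45.8 fm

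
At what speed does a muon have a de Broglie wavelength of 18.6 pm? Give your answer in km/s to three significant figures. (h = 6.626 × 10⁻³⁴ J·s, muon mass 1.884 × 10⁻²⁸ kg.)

v = 189 km/s

p = h/λ = 6.626 × 10⁻³⁴ / 1.860 × 10⁻¹¹ = 3.562 × 10⁻²³ kg·m/s.
v = p/m = 3.562 × 10⁻²³ / 1.884 × 10⁻²⁸ = 1.89 × 10⁵ m/s = 189 km/s.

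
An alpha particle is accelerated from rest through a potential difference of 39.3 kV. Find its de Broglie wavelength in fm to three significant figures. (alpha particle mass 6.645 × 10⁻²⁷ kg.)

KE = 2eV = 2 × 1.602 × 10⁻¹⁹ × 3.930 × 10⁴ = 1.259 × 10⁻¹⁴ J.
p = √(2mKE) = √(2 × 6.645 × 10⁻²⁷ × 1.259 × 10⁻¹⁴) = 1.294 × 10⁻²⁰ kg·m/s.
λ = h/p = 6.626 × 10⁻³⁴ / 1.294 × 10⁻²⁰ = 5.12 × 10⁻¹⁴ m = 51.2 fm.

λ = 51.2 fm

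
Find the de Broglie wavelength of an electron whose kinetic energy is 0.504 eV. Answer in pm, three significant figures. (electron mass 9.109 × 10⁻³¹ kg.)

KE = 0.504 eV = 8.074 × 10⁻²⁰ J.
p = √(2mKE) = √(2 × 9.109 × 10⁻³¹ × 8.074 × 10⁻²⁰) = 3.835 × 10⁻²⁵ kg·m/s.
λ = h/p = 6.626 × 10⁻³⁴ / 3.835 × 10⁻²⁵ = 1.73 × 10⁻⁹ m = 1730 pm.

λ = 1730 pm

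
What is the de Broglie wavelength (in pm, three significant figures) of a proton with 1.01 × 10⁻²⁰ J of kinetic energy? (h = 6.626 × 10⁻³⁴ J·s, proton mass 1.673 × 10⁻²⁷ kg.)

p = √(2mKE) = √(2 × 1.673 × 10⁻²⁷ × 1.010 × 10⁻²⁰) = 5.813 × 10⁻²⁴ kg·m/s.
λ = h/p = 6.626 × 10⁻³⁴ / 5.813 × 10⁻²⁴ = 1.14 × 10⁻¹⁰ m = 114 pm.

λ = 114 pm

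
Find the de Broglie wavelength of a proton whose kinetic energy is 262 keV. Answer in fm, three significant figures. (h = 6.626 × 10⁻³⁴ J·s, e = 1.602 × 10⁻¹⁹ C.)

λ = 55.9 fm

KE = 262 keV = 4.197 × 10⁻¹⁴ J.
p = √(2mKE) = √(2 × 1.673 × 10⁻²⁷ × 4.197 × 10⁻¹⁴) = 1.185 × 10⁻²⁰ kg·m/s.
λ = h/p = 6.626 × 10⁻³⁴ / 1.185 × 10⁻²⁰ = 5.59 × 10⁻¹⁴ m = 55.9 fm.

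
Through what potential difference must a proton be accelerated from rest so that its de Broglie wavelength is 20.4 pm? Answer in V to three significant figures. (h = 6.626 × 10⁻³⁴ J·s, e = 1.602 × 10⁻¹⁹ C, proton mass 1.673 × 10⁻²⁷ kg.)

p = h/λ = 6.626 × 10⁻³⁴ / 2.040 × 10⁻¹¹ = 3.248 × 10⁻²³ kg·m/s.
KE = p²/(2m) = 3.153 × 10⁻¹⁹ J.
V = KE/e = 3.153 × 10⁻¹⁹ / (1.602 × 10⁻¹⁹) = 1.97 V.

V = 1.97 V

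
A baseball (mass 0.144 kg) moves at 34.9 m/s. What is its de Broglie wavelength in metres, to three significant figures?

p = mv = 0.144 × 34.9 = 5.026 kg·m/s.
λ = h/p = 6.626 × 10⁻³⁴ / 5.026 = 1.32 × 10⁻³⁴ m.

λ = 1.32 × 10⁻³⁴ m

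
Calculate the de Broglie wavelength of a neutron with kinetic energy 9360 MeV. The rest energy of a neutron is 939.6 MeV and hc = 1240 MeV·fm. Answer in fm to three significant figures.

Total energy E = KE + m₀c² = 9360 + 939.6 = 10299.6 MeV.
(pc)² = E² − (m₀c²)² = (10299.6)² − (939.6)² = 1.052 × 10⁸ MeV², so pc = 1.026 × 10⁴ MeV.
λ = hc/(pc) = 1240 MeV·fm / 1.026 × 10⁴ MeV = 0.121 fm.

λ = 0.121 fm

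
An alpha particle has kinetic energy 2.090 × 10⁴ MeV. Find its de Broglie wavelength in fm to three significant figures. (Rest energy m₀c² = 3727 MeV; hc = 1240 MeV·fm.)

Total energy E = KE + m₀c² = 2.090 × 10⁴ + 3727 = 24627 MeV.
(pc)² = E² − (m₀c²)² = (24627)² − (3727)² = 5.926 × 10⁸ MeV², so pc = 2.434 × 10⁴ MeV.
λ = hc/(pc) = 1240 MeV·fm / 2.434 × 10⁴ MeV = 0.0509 fm.

λ = 0.0509 fm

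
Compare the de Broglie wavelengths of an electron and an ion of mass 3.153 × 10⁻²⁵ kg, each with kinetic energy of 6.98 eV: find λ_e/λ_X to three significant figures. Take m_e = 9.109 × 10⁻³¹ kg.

λ_e/λ_X = 588

At fixed KE, p = √(2mKE) so λ = h/p ∝ 1/√m.
λ_e/λ_X = √(m_X/m_e) = √(3.153 × 10⁻²⁵/9.109 × 10⁻³¹) = √(3.461 × 10⁵) = 588.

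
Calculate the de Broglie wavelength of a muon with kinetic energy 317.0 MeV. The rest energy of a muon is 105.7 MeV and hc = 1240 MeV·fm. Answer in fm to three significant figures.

Total energy E = KE + m₀c² = 317.0 + 105.7 = 422.7 MeV.
(pc)² = E² − (m₀c²)² = (422.7)² − (105.7)² = 1.675 × 10⁵ MeV², so pc = 409.3 MeV.
λ = hc/(pc) = 1240 MeV·fm / 409.3 MeV = 3.03 fm.

λ = 3.03 fm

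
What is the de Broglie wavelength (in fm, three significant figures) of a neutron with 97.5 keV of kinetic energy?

λ = 91.6 fm

KE = 97.5 keV = 1.562 × 10⁻¹⁴ J.
p = √(2mKE) = √(2 × 1.675 × 10⁻²⁷ × 1.562 × 10⁻¹⁴) = 7.234 × 10⁻²¹ kg·m/s.
λ = h/p = 6.626 × 10⁻³⁴ / 7.234 × 10⁻²¹ = 9.16 × 10⁻¹⁴ m = 91.6 fm.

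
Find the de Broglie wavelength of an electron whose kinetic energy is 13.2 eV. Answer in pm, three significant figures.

λ = 338 pm

KE = 13.2 eV = 2.115 × 10⁻¹⁸ J.
p = √(2mKE) = √(2 × 9.109 × 10⁻³¹ × 2.115 × 10⁻¹⁸) = 1.963 × 10⁻²⁴ kg·m/s.
λ = h/p = 6.626 × 10⁻³⁴ / 1.963 × 10⁻²⁴ = 3.38 × 10⁻¹⁰ m = 338 pm.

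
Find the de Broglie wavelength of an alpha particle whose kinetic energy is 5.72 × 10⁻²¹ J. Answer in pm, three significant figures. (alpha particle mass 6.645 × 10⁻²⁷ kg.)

p = √(2mKE) = √(2 × 6.645 × 10⁻²⁷ × 5.720 × 10⁻²¹) = 8.719 × 10⁻²⁴ kg·m/s.
λ = h/p = 6.626 × 10⁻³⁴ / 8.719 × 10⁻²⁴ = 7.60 × 10⁻¹¹ m = 76.0 pm.

λ = 76.0 pm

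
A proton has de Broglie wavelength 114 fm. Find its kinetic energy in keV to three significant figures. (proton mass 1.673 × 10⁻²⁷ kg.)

KE = 63.0 keV

p = h/λ = 6.626 × 10⁻³⁴ / 1.140 × 10⁻¹³ = 5.812 × 10⁻²¹ kg·m/s.
KE = p²/(2m) = (5.812 × 10⁻²¹)² / (2 × 1.673 × 10⁻²⁷) = 1.010 × 10⁻¹⁴ J = 63.0 keV.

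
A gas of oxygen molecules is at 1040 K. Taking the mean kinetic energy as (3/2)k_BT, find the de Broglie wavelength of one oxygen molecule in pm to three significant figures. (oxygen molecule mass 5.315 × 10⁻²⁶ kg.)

λ = 13.8 pm

KE = (3/2)k_BT = 1.5 × 1.381 × 10⁻²³ × 1040 = 2.154 × 10⁻²⁰ J.
p = √(2mKE) = √(2 × 5.315 × 10⁻²⁶ × 2.154 × 10⁻²⁰) = 4.785 × 10⁻²³ kg·m/s.
λ = h/p = 1.38 × 10⁻¹¹ m = 13.8 pm.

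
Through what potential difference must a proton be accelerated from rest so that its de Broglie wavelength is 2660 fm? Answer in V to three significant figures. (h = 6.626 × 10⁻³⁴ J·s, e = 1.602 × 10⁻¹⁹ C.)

p = h/λ = 6.626 × 10⁻³⁴ / 2.660 × 10⁻¹² = 2.491 × 10⁻²² kg·m/s.
KE = p²/(2m) = 1.854 × 10⁻¹⁷ J.
V = KE/e = 1.854 × 10⁻¹⁷ / (1.602 × 10⁻¹⁹) = 116 V.

V = 116 V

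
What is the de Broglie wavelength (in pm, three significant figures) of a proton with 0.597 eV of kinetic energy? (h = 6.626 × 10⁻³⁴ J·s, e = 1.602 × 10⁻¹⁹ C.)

KE = 0.597 eV = 9.564 × 10⁻²⁰ J.
p = √(2mKE) = √(2 × 1.673 × 10⁻²⁷ × 9.564 × 10⁻²⁰) = 1.789 × 10⁻²³ kg·m/s.
λ = h/p = 6.626 × 10⁻³⁴ / 1.789 × 10⁻²³ = 3.70 × 10⁻¹¹ m = 37.0 pm.

λ = 37.0 pm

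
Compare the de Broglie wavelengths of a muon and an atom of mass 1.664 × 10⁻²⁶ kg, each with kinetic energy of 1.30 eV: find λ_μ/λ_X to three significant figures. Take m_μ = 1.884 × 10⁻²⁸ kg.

At fixed KE, p = √(2mKE) so λ = h/p ∝ 1/√m.
λ_μ/λ_X = √(m_X/m_μ) = √(1.664 × 10⁻²⁶/1.884 × 10⁻²⁸) = √(88.32) = 9.40.

λ_μ/λ_X = 9.40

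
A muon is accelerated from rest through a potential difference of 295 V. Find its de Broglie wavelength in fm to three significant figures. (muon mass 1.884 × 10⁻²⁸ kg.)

KE = eV = 1.602 × 10⁻¹⁹ × 295.0 = 4.726 × 10⁻¹⁷ J.
p = √(2mKE) = √(2 × 1.884 × 10⁻²⁸ × 4.726 × 10⁻¹⁷) = 1.334 × 10⁻²² kg·m/s.
λ = h/p = 6.626 × 10⁻³⁴ / 1.334 × 10⁻²² = 4.97 × 10⁻¹² m = 4970 fm.

λ = 4970 fm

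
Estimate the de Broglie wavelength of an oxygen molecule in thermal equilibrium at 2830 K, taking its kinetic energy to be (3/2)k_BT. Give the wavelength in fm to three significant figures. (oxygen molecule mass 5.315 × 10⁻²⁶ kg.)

KE = (3/2)k_BT = 1.5 × 1.381 × 10⁻²³ × 2830 = 5.862 × 10⁻²⁰ J.
p = √(2mKE) = √(2 × 5.315 × 10⁻²⁶ × 5.862 × 10⁻²⁰) = 7.894 × 10⁻²³ kg·m/s.
λ = h/p = 8.39 × 10⁻¹² m = 8390 fm.

λ = 8390 fm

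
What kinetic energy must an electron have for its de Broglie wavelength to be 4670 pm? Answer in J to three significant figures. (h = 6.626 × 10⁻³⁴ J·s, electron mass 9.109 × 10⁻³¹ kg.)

p = h/λ = 6.626 × 10⁻³⁴ / 4.670 × 10⁻⁹ = 1.419 × 10⁻²⁵ kg·m/s.
KE = p²/(2m) = (1.419 × 10⁻²⁵)² / (2 × 9.109 × 10⁻³¹) = 1.105 × 10⁻²⁰ J = 1.11 × 10⁻²⁰ J.

KE = 1.11 × 10⁻²⁰ J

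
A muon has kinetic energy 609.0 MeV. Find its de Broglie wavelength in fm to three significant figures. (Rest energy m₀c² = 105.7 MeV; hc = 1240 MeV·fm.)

λ = 1.75 fm

Total energy E = KE + m₀c² = 609.0 + 105.7 = 714.7 MeV.
(pc)² = E² − (m₀c²)² = (714.7)² − (105.7)² = 4.996 × 10⁵ MeV², so pc = 706.8 MeV.
λ = hc/(pc) = 1240 MeV·fm / 706.8 MeV = 1.75 fm.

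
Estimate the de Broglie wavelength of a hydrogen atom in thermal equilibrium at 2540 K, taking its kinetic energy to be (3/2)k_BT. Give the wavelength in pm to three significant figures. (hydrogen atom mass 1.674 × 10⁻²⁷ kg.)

λ = 49.9 pm

KE = (3/2)k_BT = 1.5 × 1.381 × 10⁻²³ × 2540 = 5.262 × 10⁻²⁰ J.
p = √(2mKE) = √(2 × 1.674 × 10⁻²⁷ × 5.262 × 10⁻²⁰) = 1.327 × 10⁻²³ kg·m/s.
λ = h/p = 4.99 × 10⁻¹¹ m = 49.9 pm.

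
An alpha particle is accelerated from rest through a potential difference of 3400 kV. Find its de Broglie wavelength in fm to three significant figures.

KE = 2eV = 2 × 1.602 × 10⁻¹⁹ × 3.400 × 10⁶ = 1.089 × 10⁻¹² J.
p = √(2mKE) = √(2 × 6.645 × 10⁻²⁷ × 1.089 × 10⁻¹²) = 1.203 × 10⁻¹⁹ kg·m/s.
λ = h/p = 6.626 × 10⁻³⁴ / 1.203 × 10⁻¹⁹ = 5.51 × 10⁻¹⁵ m = 5.51 fm.

λ = 5.51 fm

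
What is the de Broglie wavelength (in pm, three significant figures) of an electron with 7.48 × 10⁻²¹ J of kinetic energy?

λ = 5680 pm

p = √(2mKE) = √(2 × 9.109 × 10⁻³¹ × 7.480 × 10⁻²¹) = 1.167 × 10⁻²⁵ kg·m/s.
λ = h/p = 6.626 × 10⁻³⁴ / 1.167 × 10⁻²⁵ = 5.68 × 10⁻⁹ m = 5680 pm.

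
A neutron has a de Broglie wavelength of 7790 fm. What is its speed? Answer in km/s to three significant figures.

p = h/λ = 6.626 × 10⁻³⁴ / 7.790 × 10⁻¹² = 8.506 × 10⁻²³ kg·m/s.
v = p/m = 8.506 × 10⁻²³ / 1.675 × 10⁻²⁷ = 5.08 × 10⁴ m/s = 50.8 km/s.

v = 50.8 km/s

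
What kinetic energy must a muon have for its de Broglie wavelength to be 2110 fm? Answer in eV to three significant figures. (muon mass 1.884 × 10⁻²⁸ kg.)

KE = 1630 eV

p = h/λ = 6.626 × 10⁻³⁴ / 2.110 × 10⁻¹² = 3.140 × 10⁻²² kg·m/s.
KE = p²/(2m) = (3.140 × 10⁻²²)² / (2 × 1.884 × 10⁻²⁸) = 2.617 × 10⁻¹⁶ J = 1630 eV.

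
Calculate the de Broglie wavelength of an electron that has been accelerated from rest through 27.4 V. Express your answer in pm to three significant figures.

λ = 234 pm

KE = eV = 1.602 × 10⁻¹⁹ × 27.40 = 4.389 × 10⁻¹⁸ J.
p = √(2mKE) = √(2 × 9.109 × 10⁻³¹ × 4.389 × 10⁻¹⁸) = 2.828 × 10⁻²⁴ kg·m/s.
λ = h/p = 6.626 × 10⁻³⁴ / 2.828 × 10⁻²⁴ = 2.34 × 10⁻¹⁰ m = 234 pm.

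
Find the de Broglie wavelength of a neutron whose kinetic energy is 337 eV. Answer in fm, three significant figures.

λ = 1560 fm

KE = 337 eV = 5.399 × 10⁻¹⁷ J.
p = √(2mKE) = √(2 × 1.675 × 10⁻²⁷ × 5.399 × 10⁻¹⁷) = 4.253 × 10⁻²² kg·m/s.
λ = h/p = 6.626 × 10⁻³⁴ / 4.253 × 10⁻²² = 1.56 × 10⁻¹² m = 1560 fm.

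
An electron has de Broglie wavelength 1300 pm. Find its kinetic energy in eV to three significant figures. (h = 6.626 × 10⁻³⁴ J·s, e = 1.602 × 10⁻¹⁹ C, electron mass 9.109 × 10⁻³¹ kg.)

KE = 0.890 eV

p = h/λ = 6.626 × 10⁻³⁴ / 1.300 × 10⁻⁹ = 5.097 × 10⁻²⁵ kg·m/s.
KE = p²/(2m) = (5.097 × 10⁻²⁵)² / (2 × 9.109 × 10⁻³¹) = 1.426 × 10⁻¹⁹ J = 0.890 eV.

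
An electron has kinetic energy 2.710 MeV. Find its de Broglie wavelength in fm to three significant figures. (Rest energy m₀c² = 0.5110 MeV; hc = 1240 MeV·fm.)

Total energy E = KE + m₀c² = 2.710 + 0.5110 = 3.2210 MeV.
(pc)² = E² − (m₀c²)² = (3.2210)² − (0.5110)² = 10.11 MeV², so pc = 3.180 MeV.
λ = hc/(pc) = 1240 MeV·fm / 3.180 MeV = 390 fm.

λ = 390 fm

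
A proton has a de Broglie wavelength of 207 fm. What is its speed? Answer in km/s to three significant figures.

p = h/λ = 6.626 × 10⁻³⁴ / 2.070 × 10⁻¹³ = 3.201 × 10⁻²¹ kg·m/s.
v = p/m = 3.201 × 10⁻²¹ / 1.673 × 10⁻²⁷ = 1.91 × 10⁶ m/s = 1910 km/s.

v = 1910 km/s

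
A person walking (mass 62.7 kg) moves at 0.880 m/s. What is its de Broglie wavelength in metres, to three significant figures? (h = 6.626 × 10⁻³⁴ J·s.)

λ = 1.20 × 10⁻³⁵ m

p = mv = 62.7 × 0.880 = 5.518 × 10¹ kg·m/s.
λ = h/p = 6.626 × 10⁻³⁴ / 5.518 × 10¹ = 1.20 × 10⁻³⁵ m.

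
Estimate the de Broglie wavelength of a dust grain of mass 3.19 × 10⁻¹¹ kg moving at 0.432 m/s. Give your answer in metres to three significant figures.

λ = 4.81 × 10⁻²³ m

p = mv = 3.19 × 10⁻¹¹ × 0.432 = 1.378 × 10⁻¹¹ kg·m/s.
λ = h/p = 6.626 × 10⁻³⁴ / 1.378 × 10⁻¹¹ = 4.81 × 10⁻²³ m.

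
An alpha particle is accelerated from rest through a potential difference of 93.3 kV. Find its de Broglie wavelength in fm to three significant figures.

λ = 33.2 fm

KE = 2eV = 2 × 1.602 × 10⁻¹⁹ × 9.330 × 10⁴ = 2.989 × 10⁻¹⁴ J.
p = √(2mKE) = √(2 × 6.645 × 10⁻²⁷ × 2.989 × 10⁻¹⁴) = 1.993 × 10⁻²⁰ kg·m/s.
λ = h/p = 6.626 × 10⁻³⁴ / 1.993 × 10⁻²⁰ = 3.32 × 10⁻¹⁴ m = 33.2 fm.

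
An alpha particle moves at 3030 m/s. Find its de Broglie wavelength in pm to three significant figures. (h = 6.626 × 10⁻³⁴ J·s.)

λ = 32.9 pm

p = mv = 6.645 × 10⁻²⁷ × 3030 = 2.013 × 10⁻²³ kg·m/s.
λ = h/p = 6.626 × 10⁻³⁴ / 2.013 × 10⁻²³ = 3.29 × 10⁻¹¹ m = 32.9 pm.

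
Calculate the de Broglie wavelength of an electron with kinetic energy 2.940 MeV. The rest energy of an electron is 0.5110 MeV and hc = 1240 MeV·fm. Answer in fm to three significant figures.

Total energy E = KE + m₀c² = 2.940 + 0.5110 = 3.4510 MeV.
(pc)² = E² − (m₀c²)² = (3.4510)² − (0.5110)² = 11.65 MeV², so pc = 3.413 MeV.
λ = hc/(pc) = 1240 MeV·fm / 3.413 MeV = 363 fm.

λ = 363 fm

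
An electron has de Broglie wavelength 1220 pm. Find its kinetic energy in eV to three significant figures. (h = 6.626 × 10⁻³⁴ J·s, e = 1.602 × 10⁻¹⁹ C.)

p = h/λ = 6.626 × 10⁻³⁴ / 1.220 × 10⁻⁹ = 5.431 × 10⁻²⁵ kg·m/s.
KE = p²/(2m) = (5.431 × 10⁻²⁵)² / (2 × 9.109 × 10⁻³¹) = 1.619 × 10⁻¹⁹ J = 1.01 eV.

KE = 1.01 eV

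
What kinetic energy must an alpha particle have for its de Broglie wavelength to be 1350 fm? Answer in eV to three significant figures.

p = h/λ = 6.626 × 10⁻³⁴ / 1.350 × 10⁻¹² = 4.908 × 10⁻²² kg·m/s.
KE = p²/(2m) = (4.908 × 10⁻²²)² / (2 × 6.645 × 10⁻²⁷) = 1.813 × 10⁻¹⁷ J = 113 eV.

KE = 113 eV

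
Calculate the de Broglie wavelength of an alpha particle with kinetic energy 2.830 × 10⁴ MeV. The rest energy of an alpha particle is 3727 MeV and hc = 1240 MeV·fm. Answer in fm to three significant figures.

λ = 0.0390 fm

Total energy E = KE + m₀c² = 2.830 × 10⁴ + 3727 = 32027 MeV.
(pc)² = E² − (m₀c²)² = (32027)² − (3727)² = 1.012 × 10⁹ MeV², so pc = 3.181 × 10⁴ MeV.
λ = hc/(pc) = 1240 MeV·fm / 3.181 × 10⁴ MeV = 0.0390 fm.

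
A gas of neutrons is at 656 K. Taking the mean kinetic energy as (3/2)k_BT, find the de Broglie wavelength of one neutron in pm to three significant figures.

λ = 98.2 pm

KE = (3/2)k_BT = 1.5 × 1.381 × 10⁻²³ × 656 = 1.359 × 10⁻²⁰ J.
p = √(2mKE) = √(2 × 1.675 × 10⁻²⁷ × 1.359 × 10⁻²⁰) = 6.747 × 10⁻²⁴ kg·m/s.
λ = h/p = 9.82 × 10⁻¹¹ m = 98.2 pm.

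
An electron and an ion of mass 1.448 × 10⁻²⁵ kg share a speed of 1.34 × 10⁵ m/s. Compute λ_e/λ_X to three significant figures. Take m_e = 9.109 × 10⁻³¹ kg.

At fixed v, p = mv so λ = h/(mv) ∝ 1/m.
λ_e/λ_X = m_X/m_e = 1.448 × 10⁻²⁵/9.109 × 10⁻³¹ = 1.59 × 10⁵.

λ_e/λ_X = 1.59 × 10⁵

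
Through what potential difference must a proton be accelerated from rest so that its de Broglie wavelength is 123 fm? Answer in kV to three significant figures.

p = h/λ = 6.626 × 10⁻³⁴ / 1.230 × 10⁻¹³ = 5.387 × 10⁻²¹ kg·m/s.
KE = p²/(2m) = 8.673 × 10⁻¹⁵ J.
V = KE/e = 8.673 × 10⁻¹⁵ / (1.602 × 10⁻¹⁹) = 54.1 kV.

V = 54.1 kV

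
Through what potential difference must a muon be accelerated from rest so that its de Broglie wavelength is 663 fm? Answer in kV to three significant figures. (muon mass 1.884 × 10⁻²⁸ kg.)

p = h/λ = 6.626 × 10⁻³⁴ / 6.630 × 10⁻¹³ = 9.994 × 10⁻²² kg·m/s.
KE = p²/(2m) = 2.651 × 10⁻¹⁵ J.
V = KE/e = 2.651 × 10⁻¹⁵ / (1.602 × 10⁻¹⁹) = 16.5 kV.

V = 16.5 kV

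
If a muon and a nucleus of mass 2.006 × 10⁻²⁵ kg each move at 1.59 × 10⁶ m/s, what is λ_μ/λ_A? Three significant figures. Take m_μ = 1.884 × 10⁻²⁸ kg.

λ_μ/λ_A = 1060

At fixed v, p = mv so λ = h/(mv) ∝ 1/m.
λ_μ/λ_A = m_A/m_μ = 2.006 × 10⁻²⁵/1.884 × 10⁻²⁸ = 1060.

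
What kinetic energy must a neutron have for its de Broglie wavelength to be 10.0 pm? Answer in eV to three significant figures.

KE = 8.18 eV

p = h/λ = 6.626 × 10⁻³⁴ / 1.000 × 10⁻¹¹ = 6.626 × 10⁻²³ kg·m/s.
KE = p²/(2m) = (6.626 × 10⁻²³)² / (2 × 1.675 × 10⁻²⁷) = 1.311 × 10⁻¹⁸ J = 8.18 eV.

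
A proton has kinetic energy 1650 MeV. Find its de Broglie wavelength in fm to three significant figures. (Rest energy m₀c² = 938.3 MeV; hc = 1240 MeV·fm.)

Total energy E = KE + m₀c² = 1650 + 938.3 = 2588.3 MeV.
(pc)² = E² − (m₀c²)² = (2588.3)² − (938.3)² = 5.819 × 10⁶ MeV², so pc = 2412 MeV.
λ = hc/(pc) = 1240 MeV·fm / 2412 MeV = 0.514 fm.

λ = 0.514 fm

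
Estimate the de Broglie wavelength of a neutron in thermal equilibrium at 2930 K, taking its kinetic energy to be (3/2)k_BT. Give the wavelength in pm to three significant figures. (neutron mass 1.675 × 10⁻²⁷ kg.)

KE = (3/2)k_BT = 1.5 × 1.381 × 10⁻²³ × 2930 = 6.069 × 10⁻²⁰ J.
p = √(2mKE) = √(2 × 1.675 × 10⁻²⁷ × 6.069 × 10⁻²⁰) = 1.426 × 10⁻²³ kg·m/s.
λ = h/p = 4.65 × 10⁻¹¹ m = 46.5 pm.

λ = 46.5 pm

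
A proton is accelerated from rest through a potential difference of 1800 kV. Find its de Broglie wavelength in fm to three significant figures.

KE = eV = 1.602 × 10⁻¹⁹ × 1.800 × 10⁶ = 2.884 × 10⁻¹³ J.
p = √(2mKE) = √(2 × 1.673 × 10⁻²⁷ × 2.884 × 10⁻¹³) = 3.106 × 10⁻²⁰ kg·m/s.
λ = h/p = 6.626 × 10⁻³⁴ / 3.106 × 10⁻²⁰ = 2.13 × 10⁻¹⁴ m = 21.3 fm.

λ = 21.3 fm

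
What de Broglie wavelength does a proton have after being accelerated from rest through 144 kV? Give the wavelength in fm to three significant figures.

λ = 75.4 fm

KE = eV = 1.602 × 10⁻¹⁹ × 1.440 × 10⁵ = 2.307 × 10⁻¹⁴ J.
p = √(2mKE) = √(2 × 1.673 × 10⁻²⁷ × 2.307 × 10⁻¹⁴) = 8.786 × 10⁻²¹ kg·m/s.
λ = h/p = 6.626 × 10⁻³⁴ / 8.786 × 10⁻²¹ = 7.54 × 10⁻¹⁴ m = 75.4 fm.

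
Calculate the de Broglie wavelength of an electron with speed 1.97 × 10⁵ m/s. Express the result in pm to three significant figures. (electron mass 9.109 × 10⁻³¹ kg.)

λ = 3690 pm

p = mv = 9.109 × 10⁻³¹ × 1.97 × 10⁵ = 1.794 × 10⁻²⁵ kg·m/s.
λ = h/p = 6.626 × 10⁻³⁴ / 1.794 × 10⁻²⁵ = 3.69 × 10⁻⁹ m = 3690 pm.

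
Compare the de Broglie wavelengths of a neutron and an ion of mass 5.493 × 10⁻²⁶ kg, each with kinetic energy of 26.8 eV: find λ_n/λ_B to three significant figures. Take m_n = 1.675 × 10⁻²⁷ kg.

At fixed KE, p = √(2mKE) so λ = h/p ∝ 1/√m.
λ_n/λ_B = √(m_B/m_n) = √(5.493 × 10⁻²⁶/1.675 × 10⁻²⁷) = √(32.79) = 5.73.

λ_n/λ_B = 5.73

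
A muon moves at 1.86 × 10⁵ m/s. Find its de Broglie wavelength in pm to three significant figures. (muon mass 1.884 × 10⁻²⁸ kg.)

λ = 18.9 pm

p = mv = 1.884 × 10⁻²⁸ × 1.86 × 10⁵ = 3.504 × 10⁻²³ kg·m/s.
λ = h/p = 6.626 × 10⁻³⁴ / 3.504 × 10⁻²³ = 1.89 × 10⁻¹¹ m = 18.9 pm.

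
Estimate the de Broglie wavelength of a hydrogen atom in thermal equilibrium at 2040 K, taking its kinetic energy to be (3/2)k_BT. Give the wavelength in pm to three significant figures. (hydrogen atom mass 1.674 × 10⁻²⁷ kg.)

KE = (3/2)k_BT = 1.5 × 1.381 × 10⁻²³ × 2040 = 4.226 × 10⁻²⁰ J.
p = √(2mKE) = √(2 × 1.674 × 10⁻²⁷ × 4.226 × 10⁻²⁰) = 1.189 × 10⁻²³ kg·m/s.
λ = h/p = 5.57 × 10⁻¹¹ m = 55.7 pm.

λ = 55.7 pm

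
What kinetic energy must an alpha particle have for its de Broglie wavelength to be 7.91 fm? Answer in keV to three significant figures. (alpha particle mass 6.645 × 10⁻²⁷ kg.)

p = h/λ = 6.626 × 10⁻³⁴ / 7.910 × 10⁻¹⁵ = 8.377 × 10⁻²⁰ kg·m/s.
KE = p²/(2m) = (8.377 × 10⁻²⁰)² / (2 × 6.645 × 10⁻²⁷) = 5.280 × 10⁻¹³ J = 3300 keV.

KE = 3300 keV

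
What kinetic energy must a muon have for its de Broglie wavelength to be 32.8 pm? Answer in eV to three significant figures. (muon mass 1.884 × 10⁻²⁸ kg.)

p = h/λ = 6.626 × 10⁻³⁴ / 3.280 × 10⁻¹¹ = 2.020 × 10⁻²³ kg·m/s.
KE = p²/(2m) = (2.020 × 10⁻²³)² / (2 × 1.884 × 10⁻²⁸) = 1.083 × 10⁻¹⁸ J = 6.76 eV.

KE = 6.76 eV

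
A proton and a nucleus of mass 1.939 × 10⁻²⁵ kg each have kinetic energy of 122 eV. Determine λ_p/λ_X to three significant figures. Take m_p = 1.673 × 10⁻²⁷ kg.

At fixed KE, p = √(2mKE) so λ = h/p ∝ 1/√m.
λ_p/λ_X = √(m_X/m_p) = √(1.939 × 10⁻²⁵/1.673 × 10⁻²⁷) = √(115.9) = 10.8.

λ_p/λ_X = 10.8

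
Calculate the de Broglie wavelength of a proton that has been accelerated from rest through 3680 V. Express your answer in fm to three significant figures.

λ = 472 fm

KE = eV = 1.602 × 10⁻¹⁹ × 3680 = 5.895 × 10⁻¹⁶ J.
p = √(2mKE) = √(2 × 1.673 × 10⁻²⁷ × 5.895 × 10⁻¹⁶) = 1.404 × 10⁻²¹ kg·m/s.
λ = h/p = 6.626 × 10⁻³⁴ / 1.404 × 10⁻²¹ = 4.72 × 10⁻¹³ m = 472 fm.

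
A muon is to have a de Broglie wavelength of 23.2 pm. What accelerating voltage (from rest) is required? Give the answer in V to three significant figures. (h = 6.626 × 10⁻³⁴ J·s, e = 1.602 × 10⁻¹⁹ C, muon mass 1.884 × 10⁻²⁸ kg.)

p = h/λ = 6.626 × 10⁻³⁴ / 2.320 × 10⁻¹¹ = 2.856 × 10⁻²³ kg·m/s.
KE = p²/(2m) = 2.165 × 10⁻¹⁸ J.
V = KE/e = 2.165 × 10⁻¹⁸ / (1.602 × 10⁻¹⁹) = 13.5 V.

V = 13.5 V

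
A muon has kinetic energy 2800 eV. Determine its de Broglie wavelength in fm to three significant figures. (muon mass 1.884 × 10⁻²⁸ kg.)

KE = 2800 eV = 4.486 × 10⁻¹⁶ J.
p = √(2mKE) = √(2 × 1.884 × 10⁻²⁸ × 4.486 × 10⁻¹⁶) = 4.111 × 10⁻²² kg·m/s.
λ = h/p = 6.626 × 10⁻³⁴ / 4.111 × 10⁻²² = 1.61 × 10⁻¹² m = 1610 fm.

λ = 1610 fm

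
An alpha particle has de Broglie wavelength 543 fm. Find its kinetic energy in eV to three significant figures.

KE = 699 eV

p = h/λ = 6.626 × 10⁻³⁴ / 5.430 × 10⁻¹³ = 1.220 × 10⁻²¹ kg·m/s.
KE = p²/(2m) = (1.220 × 10⁻²¹)² / (2 × 6.645 × 10⁻²⁷) = 1.120 × 10⁻¹⁶ J = 699 eV.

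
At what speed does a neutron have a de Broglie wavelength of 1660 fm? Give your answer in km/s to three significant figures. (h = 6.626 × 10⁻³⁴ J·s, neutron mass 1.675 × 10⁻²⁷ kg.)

v = 238 km/s

p = h/λ = 6.626 × 10⁻³⁴ / 1.660 × 10⁻¹² = 3.992 × 10⁻²² kg·m/s.
v = p/m = 3.992 × 10⁻²² / 1.675 × 10⁻²⁷ = 2.38 × 10⁵ m/s = 238 km/s.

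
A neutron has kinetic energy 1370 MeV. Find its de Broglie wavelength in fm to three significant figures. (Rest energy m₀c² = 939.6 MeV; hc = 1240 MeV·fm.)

λ = 0.588 fm

Total energy E = KE + m₀c² = 1370 + 939.6 = 2309.6 MeV.
(pc)² = E² − (m₀c²)² = (2309.6)² − (939.6)² = 4.451 × 10⁶ MeV², so pc = 2110 MeV.
λ = hc/(pc) = 1240 MeV·fm / 2110 MeV = 0.588 fm.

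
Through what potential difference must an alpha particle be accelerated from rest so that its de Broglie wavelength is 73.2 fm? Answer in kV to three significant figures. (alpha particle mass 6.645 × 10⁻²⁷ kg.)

V = 19.2 kV

p = h/λ = 6.626 × 10⁻³⁴ / 7.320 × 10⁻¹⁴ = 9.052 × 10⁻²¹ kg·m/s.
KE = p²/(2m) = 6.165 × 10⁻¹⁵ J.
V = KE/2e = 6.165 × 10⁻¹⁵ / (2 × 1.602 × 10⁻¹⁹) = 19.2 kV.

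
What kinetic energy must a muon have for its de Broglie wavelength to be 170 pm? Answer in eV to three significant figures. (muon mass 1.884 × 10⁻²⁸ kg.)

KE = 0.252 eV

p = h/λ = 6.626 × 10⁻³⁴ / 1.700 × 10⁻¹⁰ = 3.898 × 10⁻²⁴ kg·m/s.
KE = p²/(2m) = (3.898 × 10⁻²⁴)² / (2 × 1.884 × 10⁻²⁸) = 4.032 × 10⁻²⁰ J = 0.252 eV.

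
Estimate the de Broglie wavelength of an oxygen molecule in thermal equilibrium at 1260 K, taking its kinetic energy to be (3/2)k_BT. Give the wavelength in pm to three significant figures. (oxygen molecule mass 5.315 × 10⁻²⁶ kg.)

λ = 12.6 pm

KE = (3/2)k_BT = 1.5 × 1.381 × 10⁻²³ × 1260 = 2.610 × 10⁻²⁰ J.
p = √(2mKE) = √(2 × 5.315 × 10⁻²⁶ × 2.610 × 10⁻²⁰) = 5.267 × 10⁻²³ kg·m/s.
λ = h/p = 1.26 × 10⁻¹¹ m = 12.6 pm.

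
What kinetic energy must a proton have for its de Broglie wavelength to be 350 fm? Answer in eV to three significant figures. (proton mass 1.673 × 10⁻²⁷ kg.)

p = h/λ = 6.626 × 10⁻³⁴ / 3.500 × 10⁻¹³ = 1.893 × 10⁻²¹ kg·m/s.
KE = p²/(2m) = (1.893 × 10⁻²¹)² / (2 × 1.673 × 10⁻²⁷) = 1.071 × 10⁻¹⁵ J = 6690 eV.

KE = 6690 eV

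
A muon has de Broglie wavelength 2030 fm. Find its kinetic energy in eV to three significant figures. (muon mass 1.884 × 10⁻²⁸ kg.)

p = h/λ = 6.626 × 10⁻³⁴ / 2.030 × 10⁻¹² = 3.264 × 10⁻²² kg·m/s.
KE = p²/(2m) = (3.264 × 10⁻²²)² / (2 × 1.884 × 10⁻²⁸) = 2.827 × 10⁻¹⁶ J = 1760 eV.

KE = 1760 eV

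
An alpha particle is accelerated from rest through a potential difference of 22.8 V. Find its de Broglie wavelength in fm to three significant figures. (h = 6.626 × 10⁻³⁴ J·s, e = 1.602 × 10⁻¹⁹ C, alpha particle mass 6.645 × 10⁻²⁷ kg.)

KE = 2eV = 2 × 1.602 × 10⁻¹⁹ × 22.80 = 7.305 × 10⁻¹⁸ J.
p = √(2mKE) = √(2 × 6.645 × 10⁻²⁷ × 7.305 × 10⁻¹⁸) = 3.116 × 10⁻²² kg·m/s.
λ = h/p = 6.626 × 10⁻³⁴ / 3.116 × 10⁻²² = 2.13 × 10⁻¹² m = 2130 fm.

λ = 2130 fm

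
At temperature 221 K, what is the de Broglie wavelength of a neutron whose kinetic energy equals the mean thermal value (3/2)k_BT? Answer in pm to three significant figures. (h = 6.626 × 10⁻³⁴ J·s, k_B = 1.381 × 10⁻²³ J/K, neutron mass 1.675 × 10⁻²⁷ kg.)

λ = 169 pm

KE = (3/2)k_BT = 1.5 × 1.381 × 10⁻²³ × 221 = 4.578 × 10⁻²¹ J.
p = √(2mKE) = √(2 × 1.675 × 10⁻²⁷ × 4.578 × 10⁻²¹) = 3.916 × 10⁻²⁴ kg·m/s.
λ = h/p = 1.69 × 10⁻¹⁰ m = 169 pm.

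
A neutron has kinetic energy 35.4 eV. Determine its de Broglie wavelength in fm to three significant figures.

λ = 4810 fm

KE = 35.4 eV = 5.671 × 10⁻¹⁸ J.
p = √(2mKE) = √(2 × 1.675 × 10⁻²⁷ × 5.671 × 10⁻¹⁸) = 1.378 × 10⁻²² kg·m/s.
λ = h/p = 6.626 × 10⁻³⁴ / 1.378 × 10⁻²² = 4.81 × 10⁻¹² m = 4810 fm.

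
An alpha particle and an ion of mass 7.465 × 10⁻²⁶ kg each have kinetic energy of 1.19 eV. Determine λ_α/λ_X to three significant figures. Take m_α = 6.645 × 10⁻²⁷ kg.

λ_α/λ_X = 3.35

At fixed KE, p = √(2mKE) so λ = h/p ∝ 1/√m.
λ_α/λ_X = √(m_X/m_α) = √(7.465 × 10⁻²⁶/6.645 × 10⁻²⁷) = √(11.23) = 3.35.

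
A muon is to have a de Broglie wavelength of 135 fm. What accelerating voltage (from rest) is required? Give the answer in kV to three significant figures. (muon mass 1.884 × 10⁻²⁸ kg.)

V = 399 kV

p = h/λ = 6.626 × 10⁻³⁴ / 1.350 × 10⁻¹³ = 4.908 × 10⁻²¹ kg·m/s.
KE = p²/(2m) = 6.393 × 10⁻¹⁴ J.
V = KE/e = 6.393 × 10⁻¹⁴ / (1.602 × 10⁻¹⁹) = 399 kV.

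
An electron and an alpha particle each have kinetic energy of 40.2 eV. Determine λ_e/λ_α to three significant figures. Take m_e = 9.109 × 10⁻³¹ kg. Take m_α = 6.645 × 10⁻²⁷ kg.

λ_e/λ_α = 85.4

At fixed KE, p = √(2mKE) so λ = h/p ∝ 1/√m.
λ_e/λ_α = √(m_α/m_e) = √(6.645 × 10⁻²⁷/9.109 × 10⁻³¹) = √(7295) = 85.4.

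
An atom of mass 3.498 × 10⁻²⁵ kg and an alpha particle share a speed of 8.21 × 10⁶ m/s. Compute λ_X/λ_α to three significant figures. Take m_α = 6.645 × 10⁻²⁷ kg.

λ_X/λ_α = 0.0190

At fixed v, p = mv so λ = h/(mv) ∝ 1/m.
λ_X/λ_α = m_α/m_X = 6.645 × 10⁻²⁷/3.498 × 10⁻²⁵ = 0.0190.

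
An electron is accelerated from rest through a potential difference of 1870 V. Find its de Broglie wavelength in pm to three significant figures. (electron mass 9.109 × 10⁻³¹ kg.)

λ = 28.4 pm

KE = eV = 1.602 × 10⁻¹⁹ × 1870 = 2.996 × 10⁻¹⁶ J.
p = √(2mKE) = √(2 × 9.109 × 10⁻³¹ × 2.996 × 10⁻¹⁶) = 2.336 × 10⁻²³ kg·m/s.
λ = h/p = 6.626 × 10⁻³⁴ / 2.336 × 10⁻²³ = 2.84 × 10⁻¹¹ m = 28.4 pm.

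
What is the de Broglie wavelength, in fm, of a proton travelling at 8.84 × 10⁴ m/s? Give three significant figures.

λ = 4480 fm

p = mv = 1.673 × 10⁻²⁷ × 8.84 × 10⁴ = 1.479 × 10⁻²² kg·m/s.
λ = h/p = 6.626 × 10⁻³⁴ / 1.479 × 10⁻²² = 4.48 × 10⁻¹² m = 4480 fm.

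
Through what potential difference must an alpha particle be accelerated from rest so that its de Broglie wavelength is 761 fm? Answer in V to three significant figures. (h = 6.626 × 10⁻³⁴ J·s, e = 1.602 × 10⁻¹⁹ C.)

p = h/λ = 6.626 × 10⁻³⁴ / 7.610 × 10⁻¹³ = 8.707 × 10⁻²² kg·m/s.
KE = p²/(2m) = 5.704 × 10⁻¹⁷ J.
V = KE/2e = 5.704 × 10⁻¹⁷ / (2 × 1.602 × 10⁻¹⁹) = 178 V.

V = 178 V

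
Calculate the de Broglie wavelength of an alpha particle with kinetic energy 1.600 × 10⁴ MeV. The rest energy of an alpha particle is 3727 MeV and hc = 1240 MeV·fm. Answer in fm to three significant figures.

λ = 0.0640 fm

Total energy E = KE + m₀c² = 1.600 × 10⁴ + 3727 = 19727 MeV.
(pc)² = E² − (m₀c²)² = (19727)² − (3727)² = 3.753 × 10⁸ MeV², so pc = 1.937 × 10⁴ MeV.
λ = hc/(pc) = 1240 MeV·fm / 1.937 × 10⁴ MeV = 0.0640 fm.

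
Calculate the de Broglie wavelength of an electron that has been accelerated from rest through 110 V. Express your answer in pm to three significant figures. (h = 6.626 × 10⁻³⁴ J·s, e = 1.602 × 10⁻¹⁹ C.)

KE = eV = 1.602 × 10⁻¹⁹ × 110.0 = 1.762 × 10⁻¹⁷ J.
p = √(2mKE) = √(2 × 9.109 × 10⁻³¹ × 1.762 × 10⁻¹⁷) = 5.666 × 10⁻²⁴ kg·m/s.
λ = h/p = 6.626 × 10⁻³⁴ / 5.666 × 10⁻²⁴ = 1.17 × 10⁻¹⁰ m = 117 pm.

λ = 117 pm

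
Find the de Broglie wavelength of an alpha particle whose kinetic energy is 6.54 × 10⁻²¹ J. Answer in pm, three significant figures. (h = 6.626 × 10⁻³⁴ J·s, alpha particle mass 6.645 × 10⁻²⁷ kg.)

p = √(2mKE) = √(2 × 6.645 × 10⁻²⁷ × 6.540 × 10⁻²¹) = 9.323 × 10⁻²⁴ kg·m/s.
λ = h/p = 6.626 × 10⁻³⁴ / 9.323 × 10⁻²⁴ = 7.11 × 10⁻¹¹ m = 71.1 pm.

λ = 71.1 pm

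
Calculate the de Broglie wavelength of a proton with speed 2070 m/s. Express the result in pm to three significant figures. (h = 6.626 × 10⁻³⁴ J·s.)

p = mv = 1.673 × 10⁻²⁷ × 2070 = 3.463 × 10⁻²⁴ kg·m/s.
λ = h/p = 6.626 × 10⁻³⁴ / 3.463 × 10⁻²⁴ = 1.91 × 10⁻¹⁰ m = 191 pm.

λ = 191 pm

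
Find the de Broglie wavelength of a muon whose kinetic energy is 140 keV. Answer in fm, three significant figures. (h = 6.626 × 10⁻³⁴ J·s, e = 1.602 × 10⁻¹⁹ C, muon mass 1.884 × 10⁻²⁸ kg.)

λ = 228 fm

KE = 140 keV = 2.243 × 10⁻¹⁴ J.
p = √(2mKE) = √(2 × 1.884 × 10⁻²⁸ × 2.243 × 10⁻¹⁴) = 2.907 × 10⁻²¹ kg·m/s.
λ = h/p = 6.626 × 10⁻³⁴ / 2.907 × 10⁻²¹ = 2.28 × 10⁻¹³ m = 228 fm.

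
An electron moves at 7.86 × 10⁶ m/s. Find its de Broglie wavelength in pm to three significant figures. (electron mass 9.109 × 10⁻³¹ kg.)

λ = 92.5 pm

p = mv = 9.109 × 10⁻³¹ × 7.86 × 10⁶ = 7.160 × 10⁻²⁴ kg·m/s.
λ = h/p = 6.626 × 10⁻³⁴ / 7.160 × 10⁻²⁴ = 9.25 × 10⁻¹¹ m = 92.5 pm.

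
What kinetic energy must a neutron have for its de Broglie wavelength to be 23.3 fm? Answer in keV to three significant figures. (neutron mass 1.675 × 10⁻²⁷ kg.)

p = h/λ = 6.626 × 10⁻³⁴ / 2.330 × 10⁻¹⁴ = 2.844 × 10⁻²⁰ kg·m/s.
KE = p²/(2m) = (2.844 × 10⁻²⁰)² / (2 × 1.675 × 10⁻²⁷) = 2.414 × 10⁻¹³ J = 1510 keV.

KE = 1510 keV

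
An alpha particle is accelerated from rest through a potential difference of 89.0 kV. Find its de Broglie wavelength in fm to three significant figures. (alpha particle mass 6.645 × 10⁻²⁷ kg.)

KE = 2eV = 2 × 1.602 × 10⁻¹⁹ × 8.900 × 10⁴ = 2.852 × 10⁻¹⁴ J.
p = √(2mKE) = √(2 × 6.645 × 10⁻²⁷ × 2.852 × 10⁻¹⁴) = 1.947 × 10⁻²⁰ kg·m/s.
λ = h/p = 6.626 × 10⁻³⁴ / 1.947 × 10⁻²⁰ = 3.40 × 10⁻¹⁴ m = 34.0 fm.

λ = 34.0 fm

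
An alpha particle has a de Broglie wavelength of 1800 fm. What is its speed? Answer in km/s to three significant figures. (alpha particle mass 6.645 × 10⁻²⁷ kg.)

v = 55.4 km/s

p = h/λ = 6.626 × 10⁻³⁴ / 1.800 × 10⁻¹² = 3.681 × 10⁻²² kg·m/s.
v = p/m = 3.681 × 10⁻²² / 6.645 × 10⁻²⁷ = 5.54 × 10⁴ m/s = 55.4 km/s.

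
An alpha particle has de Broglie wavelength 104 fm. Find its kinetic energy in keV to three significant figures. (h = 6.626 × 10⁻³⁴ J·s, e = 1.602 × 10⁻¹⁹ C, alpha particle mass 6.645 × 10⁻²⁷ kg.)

p = h/λ = 6.626 × 10⁻³⁴ / 1.040 × 10⁻¹³ = 6.371 × 10⁻²¹ kg·m/s.
KE = p²/(2m) = (6.371 × 10⁻²¹)² / (2 × 6.645 × 10⁻²⁷) = 3.054 × 10⁻¹⁵ J = 19.1 keV.

KE = 19.1 keV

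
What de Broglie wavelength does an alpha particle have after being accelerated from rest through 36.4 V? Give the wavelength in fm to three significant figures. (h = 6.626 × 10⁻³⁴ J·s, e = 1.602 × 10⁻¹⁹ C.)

KE = 2eV = 2 × 1.602 × 10⁻¹⁹ × 36.40 = 1.166 × 10⁻¹⁷ J.
p = √(2mKE) = √(2 × 6.645 × 10⁻²⁷ × 1.166 × 10⁻¹⁷) = 3.937 × 10⁻²² kg·m/s.
λ = h/p = 6.626 × 10⁻³⁴ / 3.937 × 10⁻²² = 1.68 × 10⁻¹² m = 1680 fm.

λ = 1680 fm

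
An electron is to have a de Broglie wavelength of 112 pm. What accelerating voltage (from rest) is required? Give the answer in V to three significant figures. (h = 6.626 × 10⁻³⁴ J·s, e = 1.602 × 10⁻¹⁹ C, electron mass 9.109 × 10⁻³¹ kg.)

p = h/λ = 6.626 × 10⁻³⁴ / 1.120 × 10⁻¹⁰ = 5.916 × 10⁻²⁴ kg·m/s.
KE = p²/(2m) = 1.921 × 10⁻¹⁷ J.
V = KE/e = 1.921 × 10⁻¹⁷ / (1.602 × 10⁻¹⁹) = 120 V.

V = 120 V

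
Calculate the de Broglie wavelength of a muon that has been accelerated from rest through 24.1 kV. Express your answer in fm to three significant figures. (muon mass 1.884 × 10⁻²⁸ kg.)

KE = eV = 1.602 × 10⁻¹⁹ × 2.410 × 10⁴ = 3.861 × 10⁻¹⁵ J.
p = √(2mKE) = √(2 × 1.884 × 10⁻²⁸ × 3.861 × 10⁻¹⁵) = 1.206 × 10⁻²¹ kg·m/s.
λ = h/p = 6.626 × 10⁻³⁴ / 1.206 × 10⁻²¹ = 5.49 × 10⁻¹³ m = 549 fm.

λ = 549 fm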